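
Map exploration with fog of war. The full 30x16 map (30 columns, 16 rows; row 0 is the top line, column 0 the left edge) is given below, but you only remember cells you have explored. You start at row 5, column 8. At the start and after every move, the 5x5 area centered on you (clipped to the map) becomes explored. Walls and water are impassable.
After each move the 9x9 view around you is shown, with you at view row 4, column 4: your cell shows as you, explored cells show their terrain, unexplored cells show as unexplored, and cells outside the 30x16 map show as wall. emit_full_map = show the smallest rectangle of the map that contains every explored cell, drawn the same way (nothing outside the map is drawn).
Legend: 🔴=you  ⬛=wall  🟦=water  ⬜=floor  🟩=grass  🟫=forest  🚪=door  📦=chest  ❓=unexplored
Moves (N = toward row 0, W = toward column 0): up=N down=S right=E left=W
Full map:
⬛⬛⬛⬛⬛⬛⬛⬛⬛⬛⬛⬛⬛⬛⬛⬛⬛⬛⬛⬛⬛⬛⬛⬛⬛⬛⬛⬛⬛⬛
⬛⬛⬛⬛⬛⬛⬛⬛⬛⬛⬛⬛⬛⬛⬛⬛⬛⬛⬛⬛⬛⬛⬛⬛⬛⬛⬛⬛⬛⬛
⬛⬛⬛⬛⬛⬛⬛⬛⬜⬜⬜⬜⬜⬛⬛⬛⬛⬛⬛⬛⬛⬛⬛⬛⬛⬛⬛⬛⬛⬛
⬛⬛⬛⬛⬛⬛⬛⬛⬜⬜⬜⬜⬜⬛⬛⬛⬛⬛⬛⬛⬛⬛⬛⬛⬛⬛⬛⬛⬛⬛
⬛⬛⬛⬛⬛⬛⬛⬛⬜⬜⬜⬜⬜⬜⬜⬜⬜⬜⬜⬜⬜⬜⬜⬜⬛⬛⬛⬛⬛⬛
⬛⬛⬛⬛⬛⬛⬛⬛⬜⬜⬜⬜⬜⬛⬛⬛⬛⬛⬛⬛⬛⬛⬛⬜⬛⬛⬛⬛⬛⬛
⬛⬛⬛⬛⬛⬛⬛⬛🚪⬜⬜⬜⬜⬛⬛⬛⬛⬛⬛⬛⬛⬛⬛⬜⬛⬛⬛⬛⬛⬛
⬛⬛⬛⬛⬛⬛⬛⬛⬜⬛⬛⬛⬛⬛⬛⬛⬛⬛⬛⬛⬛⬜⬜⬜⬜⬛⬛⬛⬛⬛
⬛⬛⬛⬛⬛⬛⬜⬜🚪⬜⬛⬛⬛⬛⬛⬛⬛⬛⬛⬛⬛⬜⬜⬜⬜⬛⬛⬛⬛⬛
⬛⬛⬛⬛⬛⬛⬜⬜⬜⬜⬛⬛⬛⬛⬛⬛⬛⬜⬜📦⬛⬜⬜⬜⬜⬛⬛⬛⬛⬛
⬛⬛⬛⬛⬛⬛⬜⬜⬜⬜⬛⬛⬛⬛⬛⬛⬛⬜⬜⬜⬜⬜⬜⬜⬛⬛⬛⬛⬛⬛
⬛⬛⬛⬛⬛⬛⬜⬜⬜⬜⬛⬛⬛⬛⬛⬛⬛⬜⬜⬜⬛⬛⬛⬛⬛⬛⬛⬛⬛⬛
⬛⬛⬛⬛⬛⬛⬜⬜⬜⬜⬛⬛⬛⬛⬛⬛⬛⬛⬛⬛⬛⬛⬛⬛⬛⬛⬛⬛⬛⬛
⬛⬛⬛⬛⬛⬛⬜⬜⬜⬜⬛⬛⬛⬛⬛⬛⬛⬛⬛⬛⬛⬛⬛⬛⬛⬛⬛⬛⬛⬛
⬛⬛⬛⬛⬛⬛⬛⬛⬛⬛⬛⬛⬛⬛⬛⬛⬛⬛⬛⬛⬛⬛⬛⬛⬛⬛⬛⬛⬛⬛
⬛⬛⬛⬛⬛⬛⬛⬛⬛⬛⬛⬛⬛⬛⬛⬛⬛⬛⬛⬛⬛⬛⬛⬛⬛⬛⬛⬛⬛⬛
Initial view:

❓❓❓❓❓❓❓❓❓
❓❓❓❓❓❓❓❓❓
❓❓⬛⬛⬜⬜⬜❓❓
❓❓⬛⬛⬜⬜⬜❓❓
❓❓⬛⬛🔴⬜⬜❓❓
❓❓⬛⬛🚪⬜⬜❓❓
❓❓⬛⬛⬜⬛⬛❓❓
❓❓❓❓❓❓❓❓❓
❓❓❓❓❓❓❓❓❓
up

❓❓❓❓❓❓❓❓❓
❓❓❓❓❓❓❓❓❓
❓❓⬛⬛⬜⬜⬜❓❓
❓❓⬛⬛⬜⬜⬜❓❓
❓❓⬛⬛🔴⬜⬜❓❓
❓❓⬛⬛⬜⬜⬜❓❓
❓❓⬛⬛🚪⬜⬜❓❓
❓❓⬛⬛⬜⬛⬛❓❓
❓❓❓❓❓❓❓❓❓

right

❓❓❓❓❓❓❓❓❓
❓❓❓❓❓❓❓❓❓
❓⬛⬛⬜⬜⬜⬜❓❓
❓⬛⬛⬜⬜⬜⬜❓❓
❓⬛⬛⬜🔴⬜⬜❓❓
❓⬛⬛⬜⬜⬜⬜❓❓
❓⬛⬛🚪⬜⬜⬜❓❓
❓⬛⬛⬜⬛⬛❓❓❓
❓❓❓❓❓❓❓❓❓

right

❓❓❓❓❓❓❓❓❓
❓❓❓❓❓❓❓❓❓
⬛⬛⬜⬜⬜⬜⬜❓❓
⬛⬛⬜⬜⬜⬜⬜❓❓
⬛⬛⬜⬜🔴⬜⬜❓❓
⬛⬛⬜⬜⬜⬜⬜❓❓
⬛⬛🚪⬜⬜⬜⬜❓❓
⬛⬛⬜⬛⬛❓❓❓❓
❓❓❓❓❓❓❓❓❓

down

❓❓❓❓❓❓❓❓❓
⬛⬛⬜⬜⬜⬜⬜❓❓
⬛⬛⬜⬜⬜⬜⬜❓❓
⬛⬛⬜⬜⬜⬜⬜❓❓
⬛⬛⬜⬜🔴⬜⬜❓❓
⬛⬛🚪⬜⬜⬜⬜❓❓
⬛⬛⬜⬛⬛⬛⬛❓❓
❓❓❓❓❓❓❓❓❓
❓❓❓❓❓❓❓❓❓

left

❓❓❓❓❓❓❓❓❓
❓⬛⬛⬜⬜⬜⬜⬜❓
❓⬛⬛⬜⬜⬜⬜⬜❓
❓⬛⬛⬜⬜⬜⬜⬜❓
❓⬛⬛⬜🔴⬜⬜⬜❓
❓⬛⬛🚪⬜⬜⬜⬜❓
❓⬛⬛⬜⬛⬛⬛⬛❓
❓❓❓❓❓❓❓❓❓
❓❓❓❓❓❓❓❓❓

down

❓⬛⬛⬜⬜⬜⬜⬜❓
❓⬛⬛⬜⬜⬜⬜⬜❓
❓⬛⬛⬜⬜⬜⬜⬜❓
❓⬛⬛⬜⬜⬜⬜⬜❓
❓⬛⬛🚪🔴⬜⬜⬜❓
❓⬛⬛⬜⬛⬛⬛⬛❓
❓❓⬜🚪⬜⬛⬛❓❓
❓❓❓❓❓❓❓❓❓
❓❓❓❓❓❓❓❓❓

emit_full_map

⬛⬛⬜⬜⬜⬜⬜
⬛⬛⬜⬜⬜⬜⬜
⬛⬛⬜⬜⬜⬜⬜
⬛⬛⬜⬜⬜⬜⬜
⬛⬛🚪🔴⬜⬜⬜
⬛⬛⬜⬛⬛⬛⬛
❓⬜🚪⬜⬛⬛❓

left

❓❓⬛⬛⬜⬜⬜⬜⬜
❓❓⬛⬛⬜⬜⬜⬜⬜
❓❓⬛⬛⬜⬜⬜⬜⬜
❓❓⬛⬛⬜⬜⬜⬜⬜
❓❓⬛⬛🔴⬜⬜⬜⬜
❓❓⬛⬛⬜⬛⬛⬛⬛
❓❓⬜⬜🚪⬜⬛⬛❓
❓❓❓❓❓❓❓❓❓
❓❓❓❓❓❓❓❓❓

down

❓❓⬛⬛⬜⬜⬜⬜⬜
❓❓⬛⬛⬜⬜⬜⬜⬜
❓❓⬛⬛⬜⬜⬜⬜⬜
❓❓⬛⬛🚪⬜⬜⬜⬜
❓❓⬛⬛🔴⬛⬛⬛⬛
❓❓⬜⬜🚪⬜⬛⬛❓
❓❓⬜⬜⬜⬜⬛❓❓
❓❓❓❓❓❓❓❓❓
❓❓❓❓❓❓❓❓❓

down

❓❓⬛⬛⬜⬜⬜⬜⬜
❓❓⬛⬛⬜⬜⬜⬜⬜
❓❓⬛⬛🚪⬜⬜⬜⬜
❓❓⬛⬛⬜⬛⬛⬛⬛
❓❓⬜⬜🔴⬜⬛⬛❓
❓❓⬜⬜⬜⬜⬛❓❓
❓❓⬜⬜⬜⬜⬛❓❓
❓❓❓❓❓❓❓❓❓
❓❓❓❓❓❓❓❓❓

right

❓⬛⬛⬜⬜⬜⬜⬜❓
❓⬛⬛⬜⬜⬜⬜⬜❓
❓⬛⬛🚪⬜⬜⬜⬜❓
❓⬛⬛⬜⬛⬛⬛⬛❓
❓⬜⬜🚪🔴⬛⬛❓❓
❓⬜⬜⬜⬜⬛⬛❓❓
❓⬜⬜⬜⬜⬛⬛❓❓
❓❓❓❓❓❓❓❓❓
❓❓❓❓❓❓❓❓❓

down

❓⬛⬛⬜⬜⬜⬜⬜❓
❓⬛⬛🚪⬜⬜⬜⬜❓
❓⬛⬛⬜⬛⬛⬛⬛❓
❓⬜⬜🚪⬜⬛⬛❓❓
❓⬜⬜⬜🔴⬛⬛❓❓
❓⬜⬜⬜⬜⬛⬛❓❓
❓❓⬜⬜⬜⬛⬛❓❓
❓❓❓❓❓❓❓❓❓
❓❓❓❓❓❓❓❓❓

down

❓⬛⬛🚪⬜⬜⬜⬜❓
❓⬛⬛⬜⬛⬛⬛⬛❓
❓⬜⬜🚪⬜⬛⬛❓❓
❓⬜⬜⬜⬜⬛⬛❓❓
❓⬜⬜⬜🔴⬛⬛❓❓
❓❓⬜⬜⬜⬛⬛❓❓
❓❓⬜⬜⬜⬛⬛❓❓
❓❓❓❓❓❓❓❓❓
❓❓❓❓❓❓❓❓❓

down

❓⬛⬛⬜⬛⬛⬛⬛❓
❓⬜⬜🚪⬜⬛⬛❓❓
❓⬜⬜⬜⬜⬛⬛❓❓
❓⬜⬜⬜⬜⬛⬛❓❓
❓❓⬜⬜🔴⬛⬛❓❓
❓❓⬜⬜⬜⬛⬛❓❓
❓❓⬜⬜⬜⬛⬛❓❓
❓❓❓❓❓❓❓❓❓
❓❓❓❓❓❓❓❓❓

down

❓⬜⬜🚪⬜⬛⬛❓❓
❓⬜⬜⬜⬜⬛⬛❓❓
❓⬜⬜⬜⬜⬛⬛❓❓
❓❓⬜⬜⬜⬛⬛❓❓
❓❓⬜⬜🔴⬛⬛❓❓
❓❓⬜⬜⬜⬛⬛❓❓
❓❓⬛⬛⬛⬛⬛❓❓
❓❓❓❓❓❓❓❓❓
⬛⬛⬛⬛⬛⬛⬛⬛⬛

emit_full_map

⬛⬛⬜⬜⬜⬜⬜
⬛⬛⬜⬜⬜⬜⬜
⬛⬛⬜⬜⬜⬜⬜
⬛⬛⬜⬜⬜⬜⬜
⬛⬛🚪⬜⬜⬜⬜
⬛⬛⬜⬛⬛⬛⬛
⬜⬜🚪⬜⬛⬛❓
⬜⬜⬜⬜⬛⬛❓
⬜⬜⬜⬜⬛⬛❓
❓⬜⬜⬜⬛⬛❓
❓⬜⬜🔴⬛⬛❓
❓⬜⬜⬜⬛⬛❓
❓⬛⬛⬛⬛⬛❓

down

❓⬜⬜⬜⬜⬛⬛❓❓
❓⬜⬜⬜⬜⬛⬛❓❓
❓❓⬜⬜⬜⬛⬛❓❓
❓❓⬜⬜⬜⬛⬛❓❓
❓❓⬜⬜🔴⬛⬛❓❓
❓❓⬛⬛⬛⬛⬛❓❓
❓❓⬛⬛⬛⬛⬛❓❓
⬛⬛⬛⬛⬛⬛⬛⬛⬛
⬛⬛⬛⬛⬛⬛⬛⬛⬛

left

❓❓⬜⬜⬜⬜⬛⬛❓
❓❓⬜⬜⬜⬜⬛⬛❓
❓❓⬜⬜⬜⬜⬛⬛❓
❓❓⬜⬜⬜⬜⬛⬛❓
❓❓⬜⬜🔴⬜⬛⬛❓
❓❓⬛⬛⬛⬛⬛⬛❓
❓❓⬛⬛⬛⬛⬛⬛❓
⬛⬛⬛⬛⬛⬛⬛⬛⬛
⬛⬛⬛⬛⬛⬛⬛⬛⬛

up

❓❓⬜⬜🚪⬜⬛⬛❓
❓❓⬜⬜⬜⬜⬛⬛❓
❓❓⬜⬜⬜⬜⬛⬛❓
❓❓⬜⬜⬜⬜⬛⬛❓
❓❓⬜⬜🔴⬜⬛⬛❓
❓❓⬜⬜⬜⬜⬛⬛❓
❓❓⬛⬛⬛⬛⬛⬛❓
❓❓⬛⬛⬛⬛⬛⬛❓
⬛⬛⬛⬛⬛⬛⬛⬛⬛

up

❓❓⬛⬛⬜⬛⬛⬛⬛
❓❓⬜⬜🚪⬜⬛⬛❓
❓❓⬜⬜⬜⬜⬛⬛❓
❓❓⬜⬜⬜⬜⬛⬛❓
❓❓⬜⬜🔴⬜⬛⬛❓
❓❓⬜⬜⬜⬜⬛⬛❓
❓❓⬜⬜⬜⬜⬛⬛❓
❓❓⬛⬛⬛⬛⬛⬛❓
❓❓⬛⬛⬛⬛⬛⬛❓

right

❓⬛⬛⬜⬛⬛⬛⬛❓
❓⬜⬜🚪⬜⬛⬛❓❓
❓⬜⬜⬜⬜⬛⬛❓❓
❓⬜⬜⬜⬜⬛⬛❓❓
❓⬜⬜⬜🔴⬛⬛❓❓
❓⬜⬜⬜⬜⬛⬛❓❓
❓⬜⬜⬜⬜⬛⬛❓❓
❓⬛⬛⬛⬛⬛⬛❓❓
❓⬛⬛⬛⬛⬛⬛❓❓

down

❓⬜⬜🚪⬜⬛⬛❓❓
❓⬜⬜⬜⬜⬛⬛❓❓
❓⬜⬜⬜⬜⬛⬛❓❓
❓⬜⬜⬜⬜⬛⬛❓❓
❓⬜⬜⬜🔴⬛⬛❓❓
❓⬜⬜⬜⬜⬛⬛❓❓
❓⬛⬛⬛⬛⬛⬛❓❓
❓⬛⬛⬛⬛⬛⬛❓❓
⬛⬛⬛⬛⬛⬛⬛⬛⬛

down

❓⬜⬜⬜⬜⬛⬛❓❓
❓⬜⬜⬜⬜⬛⬛❓❓
❓⬜⬜⬜⬜⬛⬛❓❓
❓⬜⬜⬜⬜⬛⬛❓❓
❓⬜⬜⬜🔴⬛⬛❓❓
❓⬛⬛⬛⬛⬛⬛❓❓
❓⬛⬛⬛⬛⬛⬛❓❓
⬛⬛⬛⬛⬛⬛⬛⬛⬛
⬛⬛⬛⬛⬛⬛⬛⬛⬛

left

❓❓⬜⬜⬜⬜⬛⬛❓
❓❓⬜⬜⬜⬜⬛⬛❓
❓❓⬜⬜⬜⬜⬛⬛❓
❓❓⬜⬜⬜⬜⬛⬛❓
❓❓⬜⬜🔴⬜⬛⬛❓
❓❓⬛⬛⬛⬛⬛⬛❓
❓❓⬛⬛⬛⬛⬛⬛❓
⬛⬛⬛⬛⬛⬛⬛⬛⬛
⬛⬛⬛⬛⬛⬛⬛⬛⬛

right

❓⬜⬜⬜⬜⬛⬛❓❓
❓⬜⬜⬜⬜⬛⬛❓❓
❓⬜⬜⬜⬜⬛⬛❓❓
❓⬜⬜⬜⬜⬛⬛❓❓
❓⬜⬜⬜🔴⬛⬛❓❓
❓⬛⬛⬛⬛⬛⬛❓❓
❓⬛⬛⬛⬛⬛⬛❓❓
⬛⬛⬛⬛⬛⬛⬛⬛⬛
⬛⬛⬛⬛⬛⬛⬛⬛⬛

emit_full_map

⬛⬛⬜⬜⬜⬜⬜
⬛⬛⬜⬜⬜⬜⬜
⬛⬛⬜⬜⬜⬜⬜
⬛⬛⬜⬜⬜⬜⬜
⬛⬛🚪⬜⬜⬜⬜
⬛⬛⬜⬛⬛⬛⬛
⬜⬜🚪⬜⬛⬛❓
⬜⬜⬜⬜⬛⬛❓
⬜⬜⬜⬜⬛⬛❓
⬜⬜⬜⬜⬛⬛❓
⬜⬜⬜⬜⬛⬛❓
⬜⬜⬜🔴⬛⬛❓
⬛⬛⬛⬛⬛⬛❓
⬛⬛⬛⬛⬛⬛❓

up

❓⬜⬜🚪⬜⬛⬛❓❓
❓⬜⬜⬜⬜⬛⬛❓❓
❓⬜⬜⬜⬜⬛⬛❓❓
❓⬜⬜⬜⬜⬛⬛❓❓
❓⬜⬜⬜🔴⬛⬛❓❓
❓⬜⬜⬜⬜⬛⬛❓❓
❓⬛⬛⬛⬛⬛⬛❓❓
❓⬛⬛⬛⬛⬛⬛❓❓
⬛⬛⬛⬛⬛⬛⬛⬛⬛


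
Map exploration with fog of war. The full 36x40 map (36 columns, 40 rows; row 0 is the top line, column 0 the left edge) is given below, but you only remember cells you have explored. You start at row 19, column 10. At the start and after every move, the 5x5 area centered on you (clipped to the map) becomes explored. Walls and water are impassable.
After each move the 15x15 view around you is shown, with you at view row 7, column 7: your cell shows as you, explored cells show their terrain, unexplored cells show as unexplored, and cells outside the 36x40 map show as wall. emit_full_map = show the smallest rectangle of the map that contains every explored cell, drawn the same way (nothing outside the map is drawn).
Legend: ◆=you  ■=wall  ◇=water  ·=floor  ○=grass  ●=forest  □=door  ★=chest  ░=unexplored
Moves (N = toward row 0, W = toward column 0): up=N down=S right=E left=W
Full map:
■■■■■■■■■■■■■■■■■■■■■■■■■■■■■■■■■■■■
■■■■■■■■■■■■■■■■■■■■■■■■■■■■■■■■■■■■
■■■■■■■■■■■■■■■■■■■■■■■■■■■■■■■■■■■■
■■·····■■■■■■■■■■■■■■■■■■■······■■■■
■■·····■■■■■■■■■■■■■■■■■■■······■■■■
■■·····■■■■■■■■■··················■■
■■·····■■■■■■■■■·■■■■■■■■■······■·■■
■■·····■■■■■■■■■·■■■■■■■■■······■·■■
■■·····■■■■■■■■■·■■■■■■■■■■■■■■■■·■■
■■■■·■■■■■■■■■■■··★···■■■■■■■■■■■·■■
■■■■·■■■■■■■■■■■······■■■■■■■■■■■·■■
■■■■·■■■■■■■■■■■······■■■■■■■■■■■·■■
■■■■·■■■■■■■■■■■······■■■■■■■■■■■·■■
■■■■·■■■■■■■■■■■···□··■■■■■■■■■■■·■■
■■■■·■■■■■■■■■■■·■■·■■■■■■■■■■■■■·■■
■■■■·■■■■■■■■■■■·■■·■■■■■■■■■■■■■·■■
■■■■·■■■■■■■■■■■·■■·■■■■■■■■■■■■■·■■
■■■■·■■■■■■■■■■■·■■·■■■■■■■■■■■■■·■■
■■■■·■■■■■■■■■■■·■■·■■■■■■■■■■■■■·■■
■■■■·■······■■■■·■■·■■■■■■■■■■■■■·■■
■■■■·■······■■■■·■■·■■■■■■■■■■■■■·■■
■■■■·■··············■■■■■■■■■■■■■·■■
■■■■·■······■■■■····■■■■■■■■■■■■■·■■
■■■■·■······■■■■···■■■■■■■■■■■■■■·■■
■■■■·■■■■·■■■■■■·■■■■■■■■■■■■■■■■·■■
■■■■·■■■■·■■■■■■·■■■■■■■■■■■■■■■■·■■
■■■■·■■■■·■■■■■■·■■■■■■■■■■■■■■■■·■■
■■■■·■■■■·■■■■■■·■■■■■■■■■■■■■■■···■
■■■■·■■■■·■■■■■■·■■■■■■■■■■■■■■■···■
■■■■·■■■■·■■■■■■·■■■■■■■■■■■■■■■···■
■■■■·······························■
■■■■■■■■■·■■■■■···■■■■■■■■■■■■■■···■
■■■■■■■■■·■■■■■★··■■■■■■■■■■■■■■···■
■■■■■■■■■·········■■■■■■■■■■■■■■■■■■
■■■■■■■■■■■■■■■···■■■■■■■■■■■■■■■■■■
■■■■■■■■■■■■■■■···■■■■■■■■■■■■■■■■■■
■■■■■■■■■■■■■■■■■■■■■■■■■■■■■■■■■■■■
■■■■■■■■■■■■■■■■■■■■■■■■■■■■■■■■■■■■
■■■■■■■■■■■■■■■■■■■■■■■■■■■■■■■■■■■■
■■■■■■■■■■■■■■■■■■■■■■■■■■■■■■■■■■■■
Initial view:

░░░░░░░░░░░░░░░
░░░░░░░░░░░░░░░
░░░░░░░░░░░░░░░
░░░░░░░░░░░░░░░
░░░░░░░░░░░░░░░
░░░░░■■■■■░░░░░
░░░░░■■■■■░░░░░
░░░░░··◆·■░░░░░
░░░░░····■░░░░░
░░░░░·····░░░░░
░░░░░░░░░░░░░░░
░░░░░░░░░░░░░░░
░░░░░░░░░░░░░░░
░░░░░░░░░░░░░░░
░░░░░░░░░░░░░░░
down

░░░░░░░░░░░░░░░
░░░░░░░░░░░░░░░
░░░░░░░░░░░░░░░
░░░░░░░░░░░░░░░
░░░░░■■■■■░░░░░
░░░░░■■■■■░░░░░
░░░░░····■░░░░░
░░░░░··◆·■░░░░░
░░░░░·····░░░░░
░░░░░····■░░░░░
░░░░░░░░░░░░░░░
░░░░░░░░░░░░░░░
░░░░░░░░░░░░░░░
░░░░░░░░░░░░░░░
░░░░░░░░░░░░░░░

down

░░░░░░░░░░░░░░░
░░░░░░░░░░░░░░░
░░░░░░░░░░░░░░░
░░░░░■■■■■░░░░░
░░░░░■■■■■░░░░░
░░░░░····■░░░░░
░░░░░····■░░░░░
░░░░░··◆··░░░░░
░░░░░····■░░░░░
░░░░░····■░░░░░
░░░░░░░░░░░░░░░
░░░░░░░░░░░░░░░
░░░░░░░░░░░░░░░
░░░░░░░░░░░░░░░
░░░░░░░░░░░░░░░

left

░░░░░░░░░░░░░░░
░░░░░░░░░░░░░░░
░░░░░░░░░░░░░░░
░░░░░░■■■■■░░░░
░░░░░░■■■■■░░░░
░░░░░·····■░░░░
░░░░░·····■░░░░
░░░░░··◆···░░░░
░░░░░·····■░░░░
░░░░░·····■░░░░
░░░░░░░░░░░░░░░
░░░░░░░░░░░░░░░
░░░░░░░░░░░░░░░
░░░░░░░░░░░░░░░
░░░░░░░░░░░░░░░

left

░░░░░░░░░░░░░░░
░░░░░░░░░░░░░░░
░░░░░░░░░░░░░░░
░░░░░░░■■■■■░░░
░░░░░░░■■■■■░░░
░░░░░······■░░░
░░░░░······■░░░
░░░░░··◆····░░░
░░░░░······■░░░
░░░░░······■░░░
░░░░░░░░░░░░░░░
░░░░░░░░░░░░░░░
░░░░░░░░░░░░░░░
░░░░░░░░░░░░░░░
░░░░░░░░░░░░░░░

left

░░░░░░░░░░░░░░░
░░░░░░░░░░░░░░░
░░░░░░░░░░░░░░░
░░░░░░░░■■■■■░░
░░░░░░░░■■■■■░░
░░░░░■······■░░
░░░░░■······■░░
░░░░░■·◆·····░░
░░░░░■······■░░
░░░░░■······■░░
░░░░░░░░░░░░░░░
░░░░░░░░░░░░░░░
░░░░░░░░░░░░░░░
░░░░░░░░░░░░░░░
░░░░░░░░░░░░░░░

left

■░░░░░░░░░░░░░░
■░░░░░░░░░░░░░░
■░░░░░░░░░░░░░░
■░░░░░░░░■■■■■░
■░░░░░░░░■■■■■░
■░░░░·■······■░
■░░░░·■······■░
■░░░░·■◆······░
■░░░░·■······■░
■░░░░·■······■░
■░░░░░░░░░░░░░░
■░░░░░░░░░░░░░░
■░░░░░░░░░░░░░░
■░░░░░░░░░░░░░░
■░░░░░░░░░░░░░░

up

■░░░░░░░░░░░░░░
■░░░░░░░░░░░░░░
■░░░░░░░░░░░░░░
■░░░░░░░░░░░░░░
■░░░░░░░░■■■■■░
■░░░░·■■■■■■■■░
■░░░░·■······■░
■░░░░·■◆·····■░
■░░░░·■·······░
■░░░░·■······■░
■░░░░·■······■░
■░░░░░░░░░░░░░░
■░░░░░░░░░░░░░░
■░░░░░░░░░░░░░░
■░░░░░░░░░░░░░░

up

■░░░░░░░░░░░░░░
■░░░░░░░░░░░░░░
■░░░░░░░░░░░░░░
■░░░░░░░░░░░░░░
■░░░░░░░░░░░░░░
■░░░░·■■■■■■■■░
■░░░░·■■■■■■■■░
■░░░░·■◆·····■░
■░░░░·■······■░
■░░░░·■·······░
■░░░░·■······■░
■░░░░·■······■░
■░░░░░░░░░░░░░░
■░░░░░░░░░░░░░░
■░░░░░░░░░░░░░░

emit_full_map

·■■■■■■■■
·■■■■■■■■
·■◆·····■
·■······■
·■·······
·■······■
·■······■

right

░░░░░░░░░░░░░░░
░░░░░░░░░░░░░░░
░░░░░░░░░░░░░░░
░░░░░░░░░░░░░░░
░░░░░░░░░░░░░░░
░░░░·■■■■■■■■░░
░░░░·■■■■■■■■░░
░░░░·■·◆····■░░
░░░░·■······■░░
░░░░·■·······░░
░░░░·■······■░░
░░░░·■······■░░
░░░░░░░░░░░░░░░
░░░░░░░░░░░░░░░
░░░░░░░░░░░░░░░

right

░░░░░░░░░░░░░░░
░░░░░░░░░░░░░░░
░░░░░░░░░░░░░░░
░░░░░░░░░░░░░░░
░░░░░░░░░░░░░░░
░░░·■■■■■■■■░░░
░░░·■■■■■■■■░░░
░░░·■··◆···■░░░
░░░·■······■░░░
░░░·■·······░░░
░░░·■······■░░░
░░░·■······■░░░
░░░░░░░░░░░░░░░
░░░░░░░░░░░░░░░
░░░░░░░░░░░░░░░

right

░░░░░░░░░░░░░░░
░░░░░░░░░░░░░░░
░░░░░░░░░░░░░░░
░░░░░░░░░░░░░░░
░░░░░░░░░░░░░░░
░░·■■■■■■■■░░░░
░░·■■■■■■■■░░░░
░░·■···◆··■░░░░
░░·■······■░░░░
░░·■·······░░░░
░░·■······■░░░░
░░·■······■░░░░
░░░░░░░░░░░░░░░
░░░░░░░░░░░░░░░
░░░░░░░░░░░░░░░

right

░░░░░░░░░░░░░░░
░░░░░░░░░░░░░░░
░░░░░░░░░░░░░░░
░░░░░░░░░░░░░░░
░░░░░░░░░░░░░░░
░·■■■■■■■■░░░░░
░·■■■■■■■■░░░░░
░·■····◆·■░░░░░
░·■······■░░░░░
░·■·······░░░░░
░·■······■░░░░░
░·■······■░░░░░
░░░░░░░░░░░░░░░
░░░░░░░░░░░░░░░
░░░░░░░░░░░░░░░

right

░░░░░░░░░░░░░░░
░░░░░░░░░░░░░░░
░░░░░░░░░░░░░░░
░░░░░░░░░░░░░░░
░░░░░░░░░░░░░░░
·■■■■■■■■■░░░░░
·■■■■■■■■■░░░░░
·■·····◆■■░░░░░
·■······■■░░░░░
·■········░░░░░
·■······■░░░░░░
·■······■░░░░░░
░░░░░░░░░░░░░░░
░░░░░░░░░░░░░░░
░░░░░░░░░░░░░░░

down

░░░░░░░░░░░░░░░
░░░░░░░░░░░░░░░
░░░░░░░░░░░░░░░
░░░░░░░░░░░░░░░
·■■■■■■■■■░░░░░
·■■■■■■■■■░░░░░
·■······■■░░░░░
·■·····◆■■░░░░░
·■········░░░░░
·■······■■░░░░░
·■······■░░░░░░
░░░░░░░░░░░░░░░
░░░░░░░░░░░░░░░
░░░░░░░░░░░░░░░
░░░░░░░░░░░░░░░

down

░░░░░░░░░░░░░░░
░░░░░░░░░░░░░░░
░░░░░░░░░░░░░░░
·■■■■■■■■■░░░░░
·■■■■■■■■■░░░░░
·■······■■░░░░░
·■······■■░░░░░
·■·····◆··░░░░░
·■······■■░░░░░
·■······■■░░░░░
░░░░░░░░░░░░░░░
░░░░░░░░░░░░░░░
░░░░░░░░░░░░░░░
░░░░░░░░░░░░░░░
░░░░░░░░░░░░░░░

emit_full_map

·■■■■■■■■■
·■■■■■■■■■
·■······■■
·■······■■
·■·····◆··
·■······■■
·■······■■


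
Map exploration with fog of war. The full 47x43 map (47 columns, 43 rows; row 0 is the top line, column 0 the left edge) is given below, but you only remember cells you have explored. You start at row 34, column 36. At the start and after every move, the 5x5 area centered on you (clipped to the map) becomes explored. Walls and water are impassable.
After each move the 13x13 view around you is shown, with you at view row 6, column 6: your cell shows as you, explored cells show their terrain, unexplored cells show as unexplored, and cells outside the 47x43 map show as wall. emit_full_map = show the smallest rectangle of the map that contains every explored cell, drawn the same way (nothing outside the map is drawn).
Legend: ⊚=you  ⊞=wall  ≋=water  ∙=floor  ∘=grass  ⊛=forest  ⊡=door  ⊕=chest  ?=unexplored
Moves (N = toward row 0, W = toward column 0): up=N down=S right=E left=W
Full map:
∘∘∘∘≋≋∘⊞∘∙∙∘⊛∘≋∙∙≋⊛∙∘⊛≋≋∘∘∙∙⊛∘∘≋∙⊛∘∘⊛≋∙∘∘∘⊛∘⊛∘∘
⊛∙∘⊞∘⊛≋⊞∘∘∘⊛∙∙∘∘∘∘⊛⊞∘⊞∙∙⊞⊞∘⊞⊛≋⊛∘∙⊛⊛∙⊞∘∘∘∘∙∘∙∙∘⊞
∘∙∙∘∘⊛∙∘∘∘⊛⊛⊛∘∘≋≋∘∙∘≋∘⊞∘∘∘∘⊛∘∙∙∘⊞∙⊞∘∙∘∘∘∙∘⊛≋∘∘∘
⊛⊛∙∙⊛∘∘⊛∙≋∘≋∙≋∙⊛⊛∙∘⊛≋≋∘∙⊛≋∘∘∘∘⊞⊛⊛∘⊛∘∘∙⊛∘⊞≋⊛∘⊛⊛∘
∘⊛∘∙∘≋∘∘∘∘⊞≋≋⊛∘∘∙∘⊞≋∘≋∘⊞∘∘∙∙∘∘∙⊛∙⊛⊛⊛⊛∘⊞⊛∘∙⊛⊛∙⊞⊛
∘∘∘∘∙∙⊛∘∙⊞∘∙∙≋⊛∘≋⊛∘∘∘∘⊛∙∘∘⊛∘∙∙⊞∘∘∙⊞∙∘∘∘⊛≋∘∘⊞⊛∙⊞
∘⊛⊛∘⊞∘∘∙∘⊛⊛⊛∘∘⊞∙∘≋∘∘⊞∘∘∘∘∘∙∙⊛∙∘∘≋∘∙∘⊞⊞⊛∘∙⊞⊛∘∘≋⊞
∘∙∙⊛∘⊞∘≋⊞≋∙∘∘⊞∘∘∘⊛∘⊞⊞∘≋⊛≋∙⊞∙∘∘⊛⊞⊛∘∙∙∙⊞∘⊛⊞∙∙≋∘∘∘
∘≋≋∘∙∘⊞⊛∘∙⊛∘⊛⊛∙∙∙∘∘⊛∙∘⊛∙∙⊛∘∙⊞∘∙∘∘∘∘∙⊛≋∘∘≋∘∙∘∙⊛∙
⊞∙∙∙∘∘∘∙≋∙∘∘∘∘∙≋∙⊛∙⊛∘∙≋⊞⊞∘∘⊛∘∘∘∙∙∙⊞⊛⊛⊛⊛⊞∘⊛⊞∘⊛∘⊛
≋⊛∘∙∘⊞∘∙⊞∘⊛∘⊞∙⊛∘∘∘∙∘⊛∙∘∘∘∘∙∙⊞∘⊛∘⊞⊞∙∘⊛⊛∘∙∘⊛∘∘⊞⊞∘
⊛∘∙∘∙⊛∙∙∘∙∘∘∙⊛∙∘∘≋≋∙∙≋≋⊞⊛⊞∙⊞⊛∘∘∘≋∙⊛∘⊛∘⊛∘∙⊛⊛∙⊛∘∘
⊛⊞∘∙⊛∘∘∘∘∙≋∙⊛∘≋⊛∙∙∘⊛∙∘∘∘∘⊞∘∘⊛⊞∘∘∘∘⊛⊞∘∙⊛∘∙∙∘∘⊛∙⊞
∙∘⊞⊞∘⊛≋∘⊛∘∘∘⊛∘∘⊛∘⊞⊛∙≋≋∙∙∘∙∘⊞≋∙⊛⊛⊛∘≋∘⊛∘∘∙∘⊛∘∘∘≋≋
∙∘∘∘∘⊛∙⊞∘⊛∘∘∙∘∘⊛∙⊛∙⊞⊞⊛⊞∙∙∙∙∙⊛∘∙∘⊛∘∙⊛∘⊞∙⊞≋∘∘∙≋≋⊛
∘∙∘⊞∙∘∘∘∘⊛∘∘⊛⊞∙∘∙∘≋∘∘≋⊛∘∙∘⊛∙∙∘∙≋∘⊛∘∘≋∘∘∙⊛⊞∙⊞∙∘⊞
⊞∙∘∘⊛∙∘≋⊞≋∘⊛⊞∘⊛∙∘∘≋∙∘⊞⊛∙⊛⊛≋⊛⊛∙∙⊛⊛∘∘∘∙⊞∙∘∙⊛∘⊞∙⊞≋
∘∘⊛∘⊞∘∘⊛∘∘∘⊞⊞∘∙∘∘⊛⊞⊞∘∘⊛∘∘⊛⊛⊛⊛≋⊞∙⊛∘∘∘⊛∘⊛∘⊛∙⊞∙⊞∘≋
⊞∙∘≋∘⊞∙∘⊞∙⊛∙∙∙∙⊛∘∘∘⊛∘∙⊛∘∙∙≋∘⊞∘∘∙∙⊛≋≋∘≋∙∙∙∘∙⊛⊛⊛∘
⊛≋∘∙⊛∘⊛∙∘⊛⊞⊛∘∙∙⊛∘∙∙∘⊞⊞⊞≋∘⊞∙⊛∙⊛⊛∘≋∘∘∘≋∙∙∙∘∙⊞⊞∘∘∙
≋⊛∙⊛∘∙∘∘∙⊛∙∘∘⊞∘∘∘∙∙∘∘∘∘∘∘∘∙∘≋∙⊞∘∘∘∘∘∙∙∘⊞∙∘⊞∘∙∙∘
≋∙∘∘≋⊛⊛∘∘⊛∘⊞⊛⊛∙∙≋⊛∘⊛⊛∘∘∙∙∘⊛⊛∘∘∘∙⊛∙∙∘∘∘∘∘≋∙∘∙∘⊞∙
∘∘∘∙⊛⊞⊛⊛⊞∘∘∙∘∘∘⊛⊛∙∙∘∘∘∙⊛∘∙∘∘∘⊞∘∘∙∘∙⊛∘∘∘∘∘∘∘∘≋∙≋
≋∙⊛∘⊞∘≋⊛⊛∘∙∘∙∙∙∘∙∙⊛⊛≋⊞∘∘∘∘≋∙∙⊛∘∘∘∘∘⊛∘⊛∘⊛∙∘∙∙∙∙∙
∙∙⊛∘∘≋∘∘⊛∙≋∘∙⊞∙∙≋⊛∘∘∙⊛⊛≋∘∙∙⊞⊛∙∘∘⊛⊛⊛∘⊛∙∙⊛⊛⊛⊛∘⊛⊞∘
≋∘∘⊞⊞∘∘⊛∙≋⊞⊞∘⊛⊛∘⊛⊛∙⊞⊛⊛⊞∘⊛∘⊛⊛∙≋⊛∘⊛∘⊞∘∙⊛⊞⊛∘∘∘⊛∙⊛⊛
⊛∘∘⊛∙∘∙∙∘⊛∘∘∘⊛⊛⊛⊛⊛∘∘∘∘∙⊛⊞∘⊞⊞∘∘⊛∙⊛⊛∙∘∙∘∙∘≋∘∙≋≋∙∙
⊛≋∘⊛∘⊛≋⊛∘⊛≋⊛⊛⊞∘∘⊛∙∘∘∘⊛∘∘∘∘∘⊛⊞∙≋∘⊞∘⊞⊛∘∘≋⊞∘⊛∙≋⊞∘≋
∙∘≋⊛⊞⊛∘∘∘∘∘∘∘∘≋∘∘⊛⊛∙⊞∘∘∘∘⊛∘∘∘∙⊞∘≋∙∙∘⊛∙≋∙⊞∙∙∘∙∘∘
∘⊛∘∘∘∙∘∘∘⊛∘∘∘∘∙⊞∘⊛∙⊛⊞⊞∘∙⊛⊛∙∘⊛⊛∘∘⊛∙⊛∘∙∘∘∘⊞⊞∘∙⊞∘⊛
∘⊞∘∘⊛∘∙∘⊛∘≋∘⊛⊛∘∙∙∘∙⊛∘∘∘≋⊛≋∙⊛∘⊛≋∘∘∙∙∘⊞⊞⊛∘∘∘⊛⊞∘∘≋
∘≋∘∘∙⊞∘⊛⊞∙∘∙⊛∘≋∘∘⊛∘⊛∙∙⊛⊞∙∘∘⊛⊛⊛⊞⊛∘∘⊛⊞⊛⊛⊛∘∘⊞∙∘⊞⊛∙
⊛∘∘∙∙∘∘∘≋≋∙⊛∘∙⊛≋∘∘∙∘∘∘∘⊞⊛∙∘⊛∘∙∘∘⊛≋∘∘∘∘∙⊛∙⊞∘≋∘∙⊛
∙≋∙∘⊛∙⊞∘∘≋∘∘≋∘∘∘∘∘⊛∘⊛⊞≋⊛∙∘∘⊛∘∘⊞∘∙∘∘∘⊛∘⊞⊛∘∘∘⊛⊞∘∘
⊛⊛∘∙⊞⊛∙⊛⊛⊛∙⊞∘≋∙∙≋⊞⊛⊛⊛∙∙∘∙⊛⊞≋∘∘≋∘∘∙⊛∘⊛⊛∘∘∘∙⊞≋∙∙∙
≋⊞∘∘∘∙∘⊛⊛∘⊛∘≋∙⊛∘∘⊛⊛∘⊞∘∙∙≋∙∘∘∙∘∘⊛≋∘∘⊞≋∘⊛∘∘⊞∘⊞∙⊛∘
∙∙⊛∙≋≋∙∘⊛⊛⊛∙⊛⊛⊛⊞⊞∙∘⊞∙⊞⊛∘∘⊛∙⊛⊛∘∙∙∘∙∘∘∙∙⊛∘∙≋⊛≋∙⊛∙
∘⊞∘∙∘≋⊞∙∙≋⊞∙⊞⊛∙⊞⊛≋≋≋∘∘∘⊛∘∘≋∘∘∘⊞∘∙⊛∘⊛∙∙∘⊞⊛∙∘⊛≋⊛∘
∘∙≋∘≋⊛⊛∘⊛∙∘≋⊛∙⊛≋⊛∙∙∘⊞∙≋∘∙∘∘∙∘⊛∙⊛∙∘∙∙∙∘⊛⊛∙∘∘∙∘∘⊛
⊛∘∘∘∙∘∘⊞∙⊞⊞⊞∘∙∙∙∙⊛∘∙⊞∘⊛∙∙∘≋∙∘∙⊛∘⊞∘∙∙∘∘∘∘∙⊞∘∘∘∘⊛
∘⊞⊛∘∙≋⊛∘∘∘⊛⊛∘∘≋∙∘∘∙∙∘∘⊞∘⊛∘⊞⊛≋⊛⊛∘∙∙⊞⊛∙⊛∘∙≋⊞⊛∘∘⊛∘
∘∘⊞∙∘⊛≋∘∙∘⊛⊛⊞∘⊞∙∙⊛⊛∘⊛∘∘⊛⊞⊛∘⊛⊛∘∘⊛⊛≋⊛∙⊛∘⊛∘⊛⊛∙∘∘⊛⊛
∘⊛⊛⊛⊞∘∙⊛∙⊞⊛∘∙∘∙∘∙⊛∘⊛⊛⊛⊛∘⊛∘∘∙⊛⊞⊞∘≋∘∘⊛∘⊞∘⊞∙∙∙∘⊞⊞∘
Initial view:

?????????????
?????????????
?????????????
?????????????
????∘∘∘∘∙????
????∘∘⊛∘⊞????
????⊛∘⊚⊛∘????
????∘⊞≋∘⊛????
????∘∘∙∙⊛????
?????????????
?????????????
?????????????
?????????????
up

?????????????
?????????????
?????????????
?????????????
????⊛⊞⊛⊛⊛????
????∘∘∘∘∙????
????∘∘⊚∘⊞????
????⊛∘⊛⊛∘????
????∘⊞≋∘⊛????
????∘∘∙∙⊛????
?????????????
?????????????
?????????????

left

?????????????
?????????????
?????????????
?????????????
????∘⊛⊞⊛⊛⊛???
????≋∘∘∘∘∙???
????∘∘⊚⊛∘⊞???
????∙⊛∘⊛⊛∘???
????∘∘⊞≋∘⊛???
?????∘∘∙∙⊛???
?????????????
?????????????
?????????????

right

?????????????
?????????????
?????????????
?????????????
???∘⊛⊞⊛⊛⊛????
???≋∘∘∘∘∙????
???∘∘∘⊚∘⊞????
???∙⊛∘⊛⊛∘????
???∘∘⊞≋∘⊛????
????∘∘∙∙⊛????
?????????????
?????????????
?????????????

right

?????????????
?????????????
?????????????
?????????????
??∘⊛⊞⊛⊛⊛∘????
??≋∘∘∘∘∙⊛????
??∘∘∘⊛⊚⊞⊛????
??∙⊛∘⊛⊛∘∘????
??∘∘⊞≋∘⊛∘????
???∘∘∙∙⊛?????
?????????????
?????????????
?????????????

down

?????????????
?????????????
?????????????
??∘⊛⊞⊛⊛⊛∘????
??≋∘∘∘∘∙⊛????
??∘∘∘⊛∘⊞⊛????
??∙⊛∘⊛⊚∘∘????
??∘∘⊞≋∘⊛∘????
???∘∘∙∙⊛∘????
?????????????
?????????????
?????????????
?????????????

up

?????????????
?????????????
?????????????
?????????????
??∘⊛⊞⊛⊛⊛∘????
??≋∘∘∘∘∙⊛????
??∘∘∘⊛⊚⊞⊛????
??∙⊛∘⊛⊛∘∘????
??∘∘⊞≋∘⊛∘????
???∘∘∙∙⊛∘????
?????????????
?????????????
?????????????

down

?????????????
?????????????
?????????????
??∘⊛⊞⊛⊛⊛∘????
??≋∘∘∘∘∙⊛????
??∘∘∘⊛∘⊞⊛????
??∙⊛∘⊛⊚∘∘????
??∘∘⊞≋∘⊛∘????
???∘∘∙∙⊛∘????
?????????????
?????????????
?????????????
?????????????

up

?????????????
?????????????
?????????????
?????????????
??∘⊛⊞⊛⊛⊛∘????
??≋∘∘∘∘∙⊛????
??∘∘∘⊛⊚⊞⊛????
??∙⊛∘⊛⊛∘∘????
??∘∘⊞≋∘⊛∘????
???∘∘∙∙⊛∘????
?????????????
?????????????
?????????????

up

?????????????
?????????????
?????????????
?????????????
????∘⊞⊞⊛∘????
??∘⊛⊞⊛⊛⊛∘????
??≋∘∘∘⊚∙⊛????
??∘∘∘⊛∘⊞⊛????
??∙⊛∘⊛⊛∘∘????
??∘∘⊞≋∘⊛∘????
???∘∘∙∙⊛∘????
?????????????
?????????????

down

?????????????
?????????????
?????????????
????∘⊞⊞⊛∘????
??∘⊛⊞⊛⊛⊛∘????
??≋∘∘∘∘∙⊛????
??∘∘∘⊛⊚⊞⊛????
??∙⊛∘⊛⊛∘∘????
??∘∘⊞≋∘⊛∘????
???∘∘∙∙⊛∘????
?????????????
?????????????
?????????????

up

?????????????
?????????????
?????????????
?????????????
????∘⊞⊞⊛∘????
??∘⊛⊞⊛⊛⊛∘????
??≋∘∘∘⊚∙⊛????
??∘∘∘⊛∘⊞⊛????
??∙⊛∘⊛⊛∘∘????
??∘∘⊞≋∘⊛∘????
???∘∘∙∙⊛∘????
?????????????
?????????????

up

?????????????
?????????????
?????????????
?????????????
????∘∙∘∘∘????
????∘⊞⊞⊛∘????
??∘⊛⊞⊛⊚⊛∘????
??≋∘∘∘∘∙⊛????
??∘∘∘⊛∘⊞⊛????
??∙⊛∘⊛⊛∘∘????
??∘∘⊞≋∘⊛∘????
???∘∘∙∙⊛∘????
?????????????

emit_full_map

??∘∙∘∘∘
??∘⊞⊞⊛∘
∘⊛⊞⊛⊚⊛∘
≋∘∘∘∘∙⊛
∘∘∘⊛∘⊞⊛
∙⊛∘⊛⊛∘∘
∘∘⊞≋∘⊛∘
?∘∘∙∙⊛∘

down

?????????????
?????????????
?????????????
????∘∙∘∘∘????
????∘⊞⊞⊛∘????
??∘⊛⊞⊛⊛⊛∘????
??≋∘∘∘⊚∙⊛????
??∘∘∘⊛∘⊞⊛????
??∙⊛∘⊛⊛∘∘????
??∘∘⊞≋∘⊛∘????
???∘∘∙∙⊛∘????
?????????????
?????????????

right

?????????????
?????????????
?????????????
???∘∙∘∘∘?????
???∘⊞⊞⊛∘∘????
?∘⊛⊞⊛⊛⊛∘∘????
?≋∘∘∘∘⊚⊛∙????
?∘∘∘⊛∘⊞⊛∘????
?∙⊛∘⊛⊛∘∘∘????
?∘∘⊞≋∘⊛∘?????
??∘∘∙∙⊛∘?????
?????????????
?????????????

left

?????????????
?????????????
?????????????
????∘∙∘∘∘????
????∘⊞⊞⊛∘∘???
??∘⊛⊞⊛⊛⊛∘∘???
??≋∘∘∘⊚∙⊛∙???
??∘∘∘⊛∘⊞⊛∘???
??∙⊛∘⊛⊛∘∘∘???
??∘∘⊞≋∘⊛∘????
???∘∘∙∙⊛∘????
?????????????
?????????????

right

?????????????
?????????????
?????????????
???∘∙∘∘∘?????
???∘⊞⊞⊛∘∘????
?∘⊛⊞⊛⊛⊛∘∘????
?≋∘∘∘∘⊚⊛∙????
?∘∘∘⊛∘⊞⊛∘????
?∙⊛∘⊛⊛∘∘∘????
?∘∘⊞≋∘⊛∘?????
??∘∘∙∙⊛∘?????
?????????????
?????????????

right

?????????????
?????????????
?????????????
??∘∙∘∘∘??????
??∘⊞⊞⊛∘∘∘????
∘⊛⊞⊛⊛⊛∘∘⊞????
≋∘∘∘∘∙⊚∙⊞????
∘∘∘⊛∘⊞⊛∘∘????
∙⊛∘⊛⊛∘∘∘∙????
∘∘⊞≋∘⊛∘??????
?∘∘∙∙⊛∘??????
?????????????
?????????????

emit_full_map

??∘∙∘∘∘??
??∘⊞⊞⊛∘∘∘
∘⊛⊞⊛⊛⊛∘∘⊞
≋∘∘∘∘∙⊚∙⊞
∘∘∘⊛∘⊞⊛∘∘
∙⊛∘⊛⊛∘∘∘∙
∘∘⊞≋∘⊛∘??
?∘∘∙∙⊛∘??


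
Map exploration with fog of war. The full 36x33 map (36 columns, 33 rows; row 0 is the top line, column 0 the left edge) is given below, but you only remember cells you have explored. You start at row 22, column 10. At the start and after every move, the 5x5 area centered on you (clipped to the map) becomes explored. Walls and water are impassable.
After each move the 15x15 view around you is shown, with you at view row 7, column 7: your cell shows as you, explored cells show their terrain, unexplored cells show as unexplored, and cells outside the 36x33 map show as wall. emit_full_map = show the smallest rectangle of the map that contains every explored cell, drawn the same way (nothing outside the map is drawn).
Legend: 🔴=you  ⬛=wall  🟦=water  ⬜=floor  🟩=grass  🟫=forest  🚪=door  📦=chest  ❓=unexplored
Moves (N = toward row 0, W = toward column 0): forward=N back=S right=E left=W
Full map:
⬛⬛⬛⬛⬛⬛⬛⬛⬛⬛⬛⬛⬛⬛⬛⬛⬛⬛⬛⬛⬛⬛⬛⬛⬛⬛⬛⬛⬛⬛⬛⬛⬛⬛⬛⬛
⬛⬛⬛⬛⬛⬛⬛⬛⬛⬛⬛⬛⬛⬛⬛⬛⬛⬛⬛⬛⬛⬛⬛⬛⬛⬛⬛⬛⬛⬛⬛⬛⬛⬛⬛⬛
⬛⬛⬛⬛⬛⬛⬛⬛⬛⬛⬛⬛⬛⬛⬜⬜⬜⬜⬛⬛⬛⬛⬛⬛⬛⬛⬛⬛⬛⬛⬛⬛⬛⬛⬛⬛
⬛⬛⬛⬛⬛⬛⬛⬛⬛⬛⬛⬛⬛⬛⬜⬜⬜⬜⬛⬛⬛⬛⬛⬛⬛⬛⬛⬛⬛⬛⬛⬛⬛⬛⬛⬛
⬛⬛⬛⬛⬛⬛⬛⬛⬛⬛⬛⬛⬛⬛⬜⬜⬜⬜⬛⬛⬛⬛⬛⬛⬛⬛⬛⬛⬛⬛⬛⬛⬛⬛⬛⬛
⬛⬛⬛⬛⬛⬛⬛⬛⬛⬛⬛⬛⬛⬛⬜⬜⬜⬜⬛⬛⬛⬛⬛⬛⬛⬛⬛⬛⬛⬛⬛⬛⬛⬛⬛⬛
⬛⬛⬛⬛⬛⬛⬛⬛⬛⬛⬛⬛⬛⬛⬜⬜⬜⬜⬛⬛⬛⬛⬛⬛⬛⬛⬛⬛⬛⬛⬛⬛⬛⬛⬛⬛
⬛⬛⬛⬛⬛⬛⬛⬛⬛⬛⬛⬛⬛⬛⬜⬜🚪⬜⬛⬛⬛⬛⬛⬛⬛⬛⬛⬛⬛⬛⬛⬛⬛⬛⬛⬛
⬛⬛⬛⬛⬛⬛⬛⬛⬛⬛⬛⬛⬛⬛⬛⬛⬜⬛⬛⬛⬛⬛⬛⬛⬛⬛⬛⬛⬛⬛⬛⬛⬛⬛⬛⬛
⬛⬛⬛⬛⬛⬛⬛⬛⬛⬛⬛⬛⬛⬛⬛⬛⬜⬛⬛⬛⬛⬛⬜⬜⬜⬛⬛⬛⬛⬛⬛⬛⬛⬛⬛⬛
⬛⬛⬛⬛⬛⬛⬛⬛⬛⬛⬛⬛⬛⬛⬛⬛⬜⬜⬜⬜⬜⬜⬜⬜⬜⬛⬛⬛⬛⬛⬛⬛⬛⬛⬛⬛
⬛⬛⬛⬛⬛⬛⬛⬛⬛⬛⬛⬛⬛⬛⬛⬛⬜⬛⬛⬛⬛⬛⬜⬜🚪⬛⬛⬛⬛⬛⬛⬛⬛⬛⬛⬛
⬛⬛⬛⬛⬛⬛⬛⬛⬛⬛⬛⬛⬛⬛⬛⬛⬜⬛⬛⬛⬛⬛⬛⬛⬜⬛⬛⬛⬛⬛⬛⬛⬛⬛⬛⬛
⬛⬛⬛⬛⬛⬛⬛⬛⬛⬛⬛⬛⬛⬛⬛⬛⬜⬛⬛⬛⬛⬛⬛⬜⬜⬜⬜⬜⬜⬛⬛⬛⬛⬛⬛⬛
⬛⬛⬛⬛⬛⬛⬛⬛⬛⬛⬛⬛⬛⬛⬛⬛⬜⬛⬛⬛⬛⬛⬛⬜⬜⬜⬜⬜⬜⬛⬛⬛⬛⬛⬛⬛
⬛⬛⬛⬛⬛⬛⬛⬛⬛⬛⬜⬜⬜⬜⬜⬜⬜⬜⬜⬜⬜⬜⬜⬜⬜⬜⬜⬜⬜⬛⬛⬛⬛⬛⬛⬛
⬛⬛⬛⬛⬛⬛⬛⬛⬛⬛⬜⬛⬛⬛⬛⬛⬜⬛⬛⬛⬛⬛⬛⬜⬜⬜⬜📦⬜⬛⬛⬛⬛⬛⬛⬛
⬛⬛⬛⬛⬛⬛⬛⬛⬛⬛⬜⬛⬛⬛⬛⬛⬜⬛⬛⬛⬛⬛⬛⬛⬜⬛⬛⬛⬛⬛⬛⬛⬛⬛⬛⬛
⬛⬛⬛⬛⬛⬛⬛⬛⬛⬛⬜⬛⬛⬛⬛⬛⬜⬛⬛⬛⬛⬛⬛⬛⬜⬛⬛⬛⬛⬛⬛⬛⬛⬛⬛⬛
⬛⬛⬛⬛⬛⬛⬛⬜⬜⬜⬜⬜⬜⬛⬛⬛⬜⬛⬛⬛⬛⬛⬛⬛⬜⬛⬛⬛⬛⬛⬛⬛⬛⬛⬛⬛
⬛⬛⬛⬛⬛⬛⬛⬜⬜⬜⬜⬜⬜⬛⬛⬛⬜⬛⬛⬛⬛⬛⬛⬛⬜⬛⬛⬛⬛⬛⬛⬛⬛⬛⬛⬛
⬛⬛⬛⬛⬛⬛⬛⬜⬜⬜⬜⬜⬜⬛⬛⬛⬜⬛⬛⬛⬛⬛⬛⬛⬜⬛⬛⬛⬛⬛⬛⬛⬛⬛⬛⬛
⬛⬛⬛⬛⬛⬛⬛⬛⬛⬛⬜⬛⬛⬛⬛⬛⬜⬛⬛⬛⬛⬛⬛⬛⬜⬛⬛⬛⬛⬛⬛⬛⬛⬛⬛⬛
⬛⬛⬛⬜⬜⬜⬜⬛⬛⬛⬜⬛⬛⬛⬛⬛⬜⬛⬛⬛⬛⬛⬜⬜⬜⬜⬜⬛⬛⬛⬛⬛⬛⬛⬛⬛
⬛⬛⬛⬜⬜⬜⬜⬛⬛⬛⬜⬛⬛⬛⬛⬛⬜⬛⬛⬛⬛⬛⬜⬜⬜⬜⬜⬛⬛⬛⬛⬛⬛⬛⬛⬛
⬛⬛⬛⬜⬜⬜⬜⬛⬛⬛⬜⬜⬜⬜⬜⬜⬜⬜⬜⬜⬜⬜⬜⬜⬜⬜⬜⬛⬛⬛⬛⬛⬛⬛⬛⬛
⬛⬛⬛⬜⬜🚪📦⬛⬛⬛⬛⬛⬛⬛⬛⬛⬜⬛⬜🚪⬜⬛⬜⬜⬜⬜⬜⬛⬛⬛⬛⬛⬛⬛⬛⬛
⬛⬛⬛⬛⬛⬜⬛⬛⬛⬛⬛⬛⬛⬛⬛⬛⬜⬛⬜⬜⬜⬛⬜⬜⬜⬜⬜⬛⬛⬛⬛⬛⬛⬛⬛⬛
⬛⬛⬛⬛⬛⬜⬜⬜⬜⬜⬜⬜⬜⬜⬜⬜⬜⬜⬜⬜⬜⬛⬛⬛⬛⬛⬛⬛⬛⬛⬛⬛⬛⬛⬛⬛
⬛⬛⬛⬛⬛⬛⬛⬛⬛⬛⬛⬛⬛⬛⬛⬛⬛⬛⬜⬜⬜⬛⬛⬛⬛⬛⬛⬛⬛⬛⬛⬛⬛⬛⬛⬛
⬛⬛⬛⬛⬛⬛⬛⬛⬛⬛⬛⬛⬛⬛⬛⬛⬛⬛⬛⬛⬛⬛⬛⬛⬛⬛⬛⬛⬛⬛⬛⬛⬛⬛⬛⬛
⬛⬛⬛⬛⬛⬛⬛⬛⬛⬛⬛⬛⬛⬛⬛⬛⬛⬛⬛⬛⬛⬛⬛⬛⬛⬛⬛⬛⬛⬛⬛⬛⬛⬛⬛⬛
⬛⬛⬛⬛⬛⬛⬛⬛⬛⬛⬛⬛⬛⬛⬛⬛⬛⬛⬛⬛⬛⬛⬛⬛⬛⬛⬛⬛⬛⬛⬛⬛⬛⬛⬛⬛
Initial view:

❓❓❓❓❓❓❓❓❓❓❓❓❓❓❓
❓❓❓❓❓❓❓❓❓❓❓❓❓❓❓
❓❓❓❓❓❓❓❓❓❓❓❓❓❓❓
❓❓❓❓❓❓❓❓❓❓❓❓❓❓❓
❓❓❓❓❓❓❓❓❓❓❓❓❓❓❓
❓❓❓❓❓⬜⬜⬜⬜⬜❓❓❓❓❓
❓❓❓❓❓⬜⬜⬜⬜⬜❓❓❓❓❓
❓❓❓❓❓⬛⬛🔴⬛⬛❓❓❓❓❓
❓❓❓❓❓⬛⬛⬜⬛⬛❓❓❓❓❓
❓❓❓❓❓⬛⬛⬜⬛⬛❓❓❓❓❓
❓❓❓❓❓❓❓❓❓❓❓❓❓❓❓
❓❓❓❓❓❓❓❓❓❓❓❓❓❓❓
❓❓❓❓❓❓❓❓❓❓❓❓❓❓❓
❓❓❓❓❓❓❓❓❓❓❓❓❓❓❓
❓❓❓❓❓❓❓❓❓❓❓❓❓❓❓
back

❓❓❓❓❓❓❓❓❓❓❓❓❓❓❓
❓❓❓❓❓❓❓❓❓❓❓❓❓❓❓
❓❓❓❓❓❓❓❓❓❓❓❓❓❓❓
❓❓❓❓❓❓❓❓❓❓❓❓❓❓❓
❓❓❓❓❓⬜⬜⬜⬜⬜❓❓❓❓❓
❓❓❓❓❓⬜⬜⬜⬜⬜❓❓❓❓❓
❓❓❓❓❓⬛⬛⬜⬛⬛❓❓❓❓❓
❓❓❓❓❓⬛⬛🔴⬛⬛❓❓❓❓❓
❓❓❓❓❓⬛⬛⬜⬛⬛❓❓❓❓❓
❓❓❓❓❓⬛⬛⬜⬜⬜❓❓❓❓❓
❓❓❓❓❓❓❓❓❓❓❓❓❓❓❓
❓❓❓❓❓❓❓❓❓❓❓❓❓❓❓
❓❓❓❓❓❓❓❓❓❓❓❓❓❓❓
❓❓❓❓❓❓❓❓❓❓❓❓❓❓❓
❓❓❓❓❓❓❓❓❓❓❓❓❓❓❓

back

❓❓❓❓❓❓❓❓❓❓❓❓❓❓❓
❓❓❓❓❓❓❓❓❓❓❓❓❓❓❓
❓❓❓❓❓❓❓❓❓❓❓❓❓❓❓
❓❓❓❓❓⬜⬜⬜⬜⬜❓❓❓❓❓
❓❓❓❓❓⬜⬜⬜⬜⬜❓❓❓❓❓
❓❓❓❓❓⬛⬛⬜⬛⬛❓❓❓❓❓
❓❓❓❓❓⬛⬛⬜⬛⬛❓❓❓❓❓
❓❓❓❓❓⬛⬛🔴⬛⬛❓❓❓❓❓
❓❓❓❓❓⬛⬛⬜⬜⬜❓❓❓❓❓
❓❓❓❓❓⬛⬛⬛⬛⬛❓❓❓❓❓
❓❓❓❓❓❓❓❓❓❓❓❓❓❓❓
❓❓❓❓❓❓❓❓❓❓❓❓❓❓❓
❓❓❓❓❓❓❓❓❓❓❓❓❓❓❓
❓❓❓❓❓❓❓❓❓❓❓❓❓❓❓
❓❓❓❓❓❓❓❓❓❓❓❓❓❓❓

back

❓❓❓❓❓❓❓❓❓❓❓❓❓❓❓
❓❓❓❓❓❓❓❓❓❓❓❓❓❓❓
❓❓❓❓❓⬜⬜⬜⬜⬜❓❓❓❓❓
❓❓❓❓❓⬜⬜⬜⬜⬜❓❓❓❓❓
❓❓❓❓❓⬛⬛⬜⬛⬛❓❓❓❓❓
❓❓❓❓❓⬛⬛⬜⬛⬛❓❓❓❓❓
❓❓❓❓❓⬛⬛⬜⬛⬛❓❓❓❓❓
❓❓❓❓❓⬛⬛🔴⬜⬜❓❓❓❓❓
❓❓❓❓❓⬛⬛⬛⬛⬛❓❓❓❓❓
❓❓❓❓❓⬛⬛⬛⬛⬛❓❓❓❓❓
❓❓❓❓❓❓❓❓❓❓❓❓❓❓❓
❓❓❓❓❓❓❓❓❓❓❓❓❓❓❓
❓❓❓❓❓❓❓❓❓❓❓❓❓❓❓
❓❓❓❓❓❓❓❓❓❓❓❓❓❓❓
❓❓❓❓❓❓❓❓❓❓❓❓❓❓❓

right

❓❓❓❓❓❓❓❓❓❓❓❓❓❓❓
❓❓❓❓❓❓❓❓❓❓❓❓❓❓❓
❓❓❓❓⬜⬜⬜⬜⬜❓❓❓❓❓❓
❓❓❓❓⬜⬜⬜⬜⬜❓❓❓❓❓❓
❓❓❓❓⬛⬛⬜⬛⬛❓❓❓❓❓❓
❓❓❓❓⬛⬛⬜⬛⬛⬛❓❓❓❓❓
❓❓❓❓⬛⬛⬜⬛⬛⬛❓❓❓❓❓
❓❓❓❓⬛⬛⬜🔴⬜⬜❓❓❓❓❓
❓❓❓❓⬛⬛⬛⬛⬛⬛❓❓❓❓❓
❓❓❓❓⬛⬛⬛⬛⬛⬛❓❓❓❓❓
❓❓❓❓❓❓❓❓❓❓❓❓❓❓❓
❓❓❓❓❓❓❓❓❓❓❓❓❓❓❓
❓❓❓❓❓❓❓❓❓❓❓❓❓❓❓
❓❓❓❓❓❓❓❓❓❓❓❓❓❓❓
❓❓❓❓❓❓❓❓❓❓❓❓❓❓❓

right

❓❓❓❓❓❓❓❓❓❓❓❓❓❓❓
❓❓❓❓❓❓❓❓❓❓❓❓❓❓❓
❓❓❓⬜⬜⬜⬜⬜❓❓❓❓❓❓❓
❓❓❓⬜⬜⬜⬜⬜❓❓❓❓❓❓❓
❓❓❓⬛⬛⬜⬛⬛❓❓❓❓❓❓❓
❓❓❓⬛⬛⬜⬛⬛⬛⬛❓❓❓❓❓
❓❓❓⬛⬛⬜⬛⬛⬛⬛❓❓❓❓❓
❓❓❓⬛⬛⬜⬜🔴⬜⬜❓❓❓❓❓
❓❓❓⬛⬛⬛⬛⬛⬛⬛❓❓❓❓❓
❓❓❓⬛⬛⬛⬛⬛⬛⬛❓❓❓❓❓
❓❓❓❓❓❓❓❓❓❓❓❓❓❓❓
❓❓❓❓❓❓❓❓❓❓❓❓❓❓❓
❓❓❓❓❓❓❓❓❓❓❓❓❓❓❓
❓❓❓❓❓❓❓❓❓❓❓❓❓❓❓
❓❓❓❓❓❓❓❓❓❓❓❓❓❓❓

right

❓❓❓❓❓❓❓❓❓❓❓❓❓❓❓
❓❓❓❓❓❓❓❓❓❓❓❓❓❓❓
❓❓⬜⬜⬜⬜⬜❓❓❓❓❓❓❓❓
❓❓⬜⬜⬜⬜⬜❓❓❓❓❓❓❓❓
❓❓⬛⬛⬜⬛⬛❓❓❓❓❓❓❓❓
❓❓⬛⬛⬜⬛⬛⬛⬛⬛❓❓❓❓❓
❓❓⬛⬛⬜⬛⬛⬛⬛⬛❓❓❓❓❓
❓❓⬛⬛⬜⬜⬜🔴⬜⬜❓❓❓❓❓
❓❓⬛⬛⬛⬛⬛⬛⬛⬛❓❓❓❓❓
❓❓⬛⬛⬛⬛⬛⬛⬛⬛❓❓❓❓❓
❓❓❓❓❓❓❓❓❓❓❓❓❓❓❓
❓❓❓❓❓❓❓❓❓❓❓❓❓❓❓
❓❓❓❓❓❓❓❓❓❓❓❓❓❓❓
❓❓❓❓❓❓❓❓❓❓❓❓❓❓❓
❓❓❓❓❓❓❓❓❓❓❓❓❓❓❓

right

❓❓❓❓❓❓❓❓❓❓❓❓❓❓❓
❓❓❓❓❓❓❓❓❓❓❓❓❓❓❓
❓⬜⬜⬜⬜⬜❓❓❓❓❓❓❓❓❓
❓⬜⬜⬜⬜⬜❓❓❓❓❓❓❓❓❓
❓⬛⬛⬜⬛⬛❓❓❓❓❓❓❓❓❓
❓⬛⬛⬜⬛⬛⬛⬛⬛⬜❓❓❓❓❓
❓⬛⬛⬜⬛⬛⬛⬛⬛⬜❓❓❓❓❓
❓⬛⬛⬜⬜⬜⬜🔴⬜⬜❓❓❓❓❓
❓⬛⬛⬛⬛⬛⬛⬛⬛⬜❓❓❓❓❓
❓⬛⬛⬛⬛⬛⬛⬛⬛⬜❓❓❓❓❓
❓❓❓❓❓❓❓❓❓❓❓❓❓❓❓
❓❓❓❓❓❓❓❓❓❓❓❓❓❓❓
❓❓❓❓❓❓❓❓❓❓❓❓❓❓❓
❓❓❓❓❓❓❓❓❓❓❓❓❓❓❓
❓❓❓❓❓❓❓❓❓❓❓❓❓❓❓

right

❓❓❓❓❓❓❓❓❓❓❓❓❓❓❓
❓❓❓❓❓❓❓❓❓❓❓❓❓❓❓
⬜⬜⬜⬜⬜❓❓❓❓❓❓❓❓❓❓
⬜⬜⬜⬜⬜❓❓❓❓❓❓❓❓❓❓
⬛⬛⬜⬛⬛❓❓❓❓❓❓❓❓❓❓
⬛⬛⬜⬛⬛⬛⬛⬛⬜⬛❓❓❓❓❓
⬛⬛⬜⬛⬛⬛⬛⬛⬜⬛❓❓❓❓❓
⬛⬛⬜⬜⬜⬜⬜🔴⬜⬜❓❓❓❓❓
⬛⬛⬛⬛⬛⬛⬛⬛⬜⬛❓❓❓❓❓
⬛⬛⬛⬛⬛⬛⬛⬛⬜⬛❓❓❓❓❓
❓❓❓❓❓❓❓❓❓❓❓❓❓❓❓
❓❓❓❓❓❓❓❓❓❓❓❓❓❓❓
❓❓❓❓❓❓❓❓❓❓❓❓❓❓❓
❓❓❓❓❓❓❓❓❓❓❓❓❓❓❓
❓❓❓❓❓❓❓❓❓❓❓❓❓❓❓

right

❓❓❓❓❓❓❓❓❓❓❓❓❓❓❓
❓❓❓❓❓❓❓❓❓❓❓❓❓❓❓
⬜⬜⬜⬜❓❓❓❓❓❓❓❓❓❓❓
⬜⬜⬜⬜❓❓❓❓❓❓❓❓❓❓❓
⬛⬜⬛⬛❓❓❓❓❓❓❓❓❓❓❓
⬛⬜⬛⬛⬛⬛⬛⬜⬛⬛❓❓❓❓❓
⬛⬜⬛⬛⬛⬛⬛⬜⬛⬛❓❓❓❓❓
⬛⬜⬜⬜⬜⬜⬜🔴⬜⬜❓❓❓❓❓
⬛⬛⬛⬛⬛⬛⬛⬜⬛⬜❓❓❓❓❓
⬛⬛⬛⬛⬛⬛⬛⬜⬛⬜❓❓❓❓❓
❓❓❓❓❓❓❓❓❓❓❓❓❓❓❓
❓❓❓❓❓❓❓❓❓❓❓❓❓❓❓
❓❓❓❓❓❓❓❓❓❓❓❓❓❓❓
❓❓❓❓❓❓❓❓❓❓❓❓❓❓❓
❓❓❓❓❓❓❓❓❓❓❓❓❓❓❓

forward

❓❓❓❓❓❓❓❓❓❓❓❓❓❓❓
❓❓❓❓❓❓❓❓❓❓❓❓❓❓❓
❓❓❓❓❓❓❓❓❓❓❓❓❓❓❓
⬜⬜⬜⬜❓❓❓❓❓❓❓❓❓❓❓
⬜⬜⬜⬜❓❓❓❓❓❓❓❓❓❓❓
⬛⬜⬛⬛❓⬛⬛⬜⬛⬛❓❓❓❓❓
⬛⬜⬛⬛⬛⬛⬛⬜⬛⬛❓❓❓❓❓
⬛⬜⬛⬛⬛⬛⬛🔴⬛⬛❓❓❓❓❓
⬛⬜⬜⬜⬜⬜⬜⬜⬜⬜❓❓❓❓❓
⬛⬛⬛⬛⬛⬛⬛⬜⬛⬜❓❓❓❓❓
⬛⬛⬛⬛⬛⬛⬛⬜⬛⬜❓❓❓❓❓
❓❓❓❓❓❓❓❓❓❓❓❓❓❓❓
❓❓❓❓❓❓❓❓❓❓❓❓❓❓❓
❓❓❓❓❓❓❓❓❓❓❓❓❓❓❓
❓❓❓❓❓❓❓❓❓❓❓❓❓❓❓

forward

❓❓❓❓❓❓❓❓❓❓❓❓❓❓❓
❓❓❓❓❓❓❓❓❓❓❓❓❓❓❓
❓❓❓❓❓❓❓❓❓❓❓❓❓❓❓
❓❓❓❓❓❓❓❓❓❓❓❓❓❓❓
⬜⬜⬜⬜❓❓❓❓❓❓❓❓❓❓❓
⬜⬜⬜⬜❓⬛⬛⬜⬛⬛❓❓❓❓❓
⬛⬜⬛⬛❓⬛⬛⬜⬛⬛❓❓❓❓❓
⬛⬜⬛⬛⬛⬛⬛🔴⬛⬛❓❓❓❓❓
⬛⬜⬛⬛⬛⬛⬛⬜⬛⬛❓❓❓❓❓
⬛⬜⬜⬜⬜⬜⬜⬜⬜⬜❓❓❓❓❓
⬛⬛⬛⬛⬛⬛⬛⬜⬛⬜❓❓❓❓❓
⬛⬛⬛⬛⬛⬛⬛⬜⬛⬜❓❓❓❓❓
❓❓❓❓❓❓❓❓❓❓❓❓❓❓❓
❓❓❓❓❓❓❓❓❓❓❓❓❓❓❓
❓❓❓❓❓❓❓❓❓❓❓❓❓❓❓

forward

❓❓❓❓❓❓❓❓❓❓❓❓❓❓❓
❓❓❓❓❓❓❓❓❓❓❓❓❓❓❓
❓❓❓❓❓❓❓❓❓❓❓❓❓❓❓
❓❓❓❓❓❓❓❓❓❓❓❓❓❓❓
❓❓❓❓❓❓❓❓❓❓❓❓❓❓❓
⬜⬜⬜⬜❓⬛⬛⬜⬛⬛❓❓❓❓❓
⬜⬜⬜⬜❓⬛⬛⬜⬛⬛❓❓❓❓❓
⬛⬜⬛⬛❓⬛⬛🔴⬛⬛❓❓❓❓❓
⬛⬜⬛⬛⬛⬛⬛⬜⬛⬛❓❓❓❓❓
⬛⬜⬛⬛⬛⬛⬛⬜⬛⬛❓❓❓❓❓
⬛⬜⬜⬜⬜⬜⬜⬜⬜⬜❓❓❓❓❓
⬛⬛⬛⬛⬛⬛⬛⬜⬛⬜❓❓❓❓❓
⬛⬛⬛⬛⬛⬛⬛⬜⬛⬜❓❓❓❓❓
❓❓❓❓❓❓❓❓❓❓❓❓❓❓❓
❓❓❓❓❓❓❓❓❓❓❓❓❓❓❓

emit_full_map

⬜⬜⬜⬜⬜❓⬛⬛⬜⬛⬛
⬜⬜⬜⬜⬜❓⬛⬛⬜⬛⬛
⬛⬛⬜⬛⬛❓⬛⬛🔴⬛⬛
⬛⬛⬜⬛⬛⬛⬛⬛⬜⬛⬛
⬛⬛⬜⬛⬛⬛⬛⬛⬜⬛⬛
⬛⬛⬜⬜⬜⬜⬜⬜⬜⬜⬜
⬛⬛⬛⬛⬛⬛⬛⬛⬜⬛⬜
⬛⬛⬛⬛⬛⬛⬛⬛⬜⬛⬜

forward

❓❓❓❓❓❓❓❓❓❓❓❓❓❓❓
❓❓❓❓❓❓❓❓❓❓❓❓❓❓❓
❓❓❓❓❓❓❓❓❓❓❓❓❓❓❓
❓❓❓❓❓❓❓❓❓❓❓❓❓❓❓
❓❓❓❓❓❓❓❓❓❓❓❓❓❓❓
❓❓❓❓❓⬛⬛⬜⬛⬛❓❓❓❓❓
⬜⬜⬜⬜❓⬛⬛⬜⬛⬛❓❓❓❓❓
⬜⬜⬜⬜❓⬛⬛🔴⬛⬛❓❓❓❓❓
⬛⬜⬛⬛❓⬛⬛⬜⬛⬛❓❓❓❓❓
⬛⬜⬛⬛⬛⬛⬛⬜⬛⬛❓❓❓❓❓
⬛⬜⬛⬛⬛⬛⬛⬜⬛⬛❓❓❓❓❓
⬛⬜⬜⬜⬜⬜⬜⬜⬜⬜❓❓❓❓❓
⬛⬛⬛⬛⬛⬛⬛⬜⬛⬜❓❓❓❓❓
⬛⬛⬛⬛⬛⬛⬛⬜⬛⬜❓❓❓❓❓
❓❓❓❓❓❓❓❓❓❓❓❓❓❓❓

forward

❓❓❓❓❓❓❓❓❓❓❓❓❓❓❓
❓❓❓❓❓❓❓❓❓❓❓❓❓❓❓
❓❓❓❓❓❓❓❓❓❓❓❓❓❓❓
❓❓❓❓❓❓❓❓❓❓❓❓❓❓❓
❓❓❓❓❓❓❓❓❓❓❓❓❓❓❓
❓❓❓❓❓⬛⬛⬜⬛⬛❓❓❓❓❓
❓❓❓❓❓⬛⬛⬜⬛⬛❓❓❓❓❓
⬜⬜⬜⬜❓⬛⬛🔴⬛⬛❓❓❓❓❓
⬜⬜⬜⬜❓⬛⬛⬜⬛⬛❓❓❓❓❓
⬛⬜⬛⬛❓⬛⬛⬜⬛⬛❓❓❓❓❓
⬛⬜⬛⬛⬛⬛⬛⬜⬛⬛❓❓❓❓❓
⬛⬜⬛⬛⬛⬛⬛⬜⬛⬛❓❓❓❓❓
⬛⬜⬜⬜⬜⬜⬜⬜⬜⬜❓❓❓❓❓
⬛⬛⬛⬛⬛⬛⬛⬜⬛⬜❓❓❓❓❓
⬛⬛⬛⬛⬛⬛⬛⬜⬛⬜❓❓❓❓❓

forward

❓❓❓❓❓❓❓❓❓❓❓❓❓❓❓
❓❓❓❓❓❓❓❓❓❓❓❓❓❓❓
❓❓❓❓❓❓❓❓❓❓❓❓❓❓❓
❓❓❓❓❓❓❓❓❓❓❓❓❓❓❓
❓❓❓❓❓❓❓❓❓❓❓❓❓❓❓
❓❓❓❓❓⬛⬛⬜⬛⬛❓❓❓❓❓
❓❓❓❓❓⬛⬛⬜⬛⬛❓❓❓❓❓
❓❓❓❓❓⬛⬛🔴⬛⬛❓❓❓❓❓
⬜⬜⬜⬜❓⬛⬛⬜⬛⬛❓❓❓❓❓
⬜⬜⬜⬜❓⬛⬛⬜⬛⬛❓❓❓❓❓
⬛⬜⬛⬛❓⬛⬛⬜⬛⬛❓❓❓❓❓
⬛⬜⬛⬛⬛⬛⬛⬜⬛⬛❓❓❓❓❓
⬛⬜⬛⬛⬛⬛⬛⬜⬛⬛❓❓❓❓❓
⬛⬜⬜⬜⬜⬜⬜⬜⬜⬜❓❓❓❓❓
⬛⬛⬛⬛⬛⬛⬛⬜⬛⬜❓❓❓❓❓

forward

❓❓❓❓❓❓❓❓❓❓❓❓❓❓❓
❓❓❓❓❓❓❓❓❓❓❓❓❓❓❓
❓❓❓❓❓❓❓❓❓❓❓❓❓❓❓
❓❓❓❓❓❓❓❓❓❓❓❓❓❓❓
❓❓❓❓❓❓❓❓❓❓❓❓❓❓❓
❓❓❓❓❓⬛⬛⬜⬛⬛❓❓❓❓❓
❓❓❓❓❓⬛⬛⬜⬛⬛❓❓❓❓❓
❓❓❓❓❓⬛⬛🔴⬛⬛❓❓❓❓❓
❓❓❓❓❓⬛⬛⬜⬛⬛❓❓❓❓❓
⬜⬜⬜⬜❓⬛⬛⬜⬛⬛❓❓❓❓❓
⬜⬜⬜⬜❓⬛⬛⬜⬛⬛❓❓❓❓❓
⬛⬜⬛⬛❓⬛⬛⬜⬛⬛❓❓❓❓❓
⬛⬜⬛⬛⬛⬛⬛⬜⬛⬛❓❓❓❓❓
⬛⬜⬛⬛⬛⬛⬛⬜⬛⬛❓❓❓❓❓
⬛⬜⬜⬜⬜⬜⬜⬜⬜⬜❓❓❓❓❓

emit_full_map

❓❓❓❓❓❓⬛⬛⬜⬛⬛
❓❓❓❓❓❓⬛⬛⬜⬛⬛
❓❓❓❓❓❓⬛⬛🔴⬛⬛
❓❓❓❓❓❓⬛⬛⬜⬛⬛
⬜⬜⬜⬜⬜❓⬛⬛⬜⬛⬛
⬜⬜⬜⬜⬜❓⬛⬛⬜⬛⬛
⬛⬛⬜⬛⬛❓⬛⬛⬜⬛⬛
⬛⬛⬜⬛⬛⬛⬛⬛⬜⬛⬛
⬛⬛⬜⬛⬛⬛⬛⬛⬜⬛⬛
⬛⬛⬜⬜⬜⬜⬜⬜⬜⬜⬜
⬛⬛⬛⬛⬛⬛⬛⬛⬜⬛⬜
⬛⬛⬛⬛⬛⬛⬛⬛⬜⬛⬜
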